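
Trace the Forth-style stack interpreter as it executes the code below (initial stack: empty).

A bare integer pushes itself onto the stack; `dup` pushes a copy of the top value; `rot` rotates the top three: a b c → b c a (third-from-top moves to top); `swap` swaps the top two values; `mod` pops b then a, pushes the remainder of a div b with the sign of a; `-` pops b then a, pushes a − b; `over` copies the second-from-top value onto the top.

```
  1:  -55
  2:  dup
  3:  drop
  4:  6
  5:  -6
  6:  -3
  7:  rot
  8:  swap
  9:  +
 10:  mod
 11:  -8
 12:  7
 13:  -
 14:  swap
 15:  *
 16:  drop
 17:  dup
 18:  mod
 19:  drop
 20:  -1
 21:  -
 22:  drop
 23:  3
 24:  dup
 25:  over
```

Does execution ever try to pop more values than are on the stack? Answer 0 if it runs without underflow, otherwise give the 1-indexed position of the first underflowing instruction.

21

-55  -> [-55]
dup  -> [-55, -55]
drop -> [-55]
6    -> [-55, 6]
-6   -> [-55, 6, -6]
-3   -> [-55, 6, -6, -3]
rot  -> [-55, -6, -3, 6]
swap -> [-55, -6, 6, -3]
+    -> [-55, -6, 3]
mod  -> [-55, 0]
-8   -> [-55, 0, -8]
7    -> [-55, 0, -8, 7]
-    -> [-55, 0, -15]
swap -> [-55, -15, 0]
*    -> [-55, 0]
drop -> [-55]
dup  -> [-55, -55]
mod  -> [0]
drop -> []
-1   -> [-1]
-  — needs 2 operands, stack has 1 → underflow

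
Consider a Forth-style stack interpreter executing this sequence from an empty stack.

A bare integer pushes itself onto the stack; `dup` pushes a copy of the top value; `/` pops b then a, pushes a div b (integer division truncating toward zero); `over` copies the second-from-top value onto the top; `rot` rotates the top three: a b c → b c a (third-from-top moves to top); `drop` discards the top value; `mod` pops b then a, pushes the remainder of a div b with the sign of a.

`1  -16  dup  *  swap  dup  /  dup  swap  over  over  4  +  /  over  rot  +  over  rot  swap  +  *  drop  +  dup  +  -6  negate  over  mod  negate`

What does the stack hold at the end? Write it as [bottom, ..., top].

[514, -6]

1      -> 1
-16    -> 1 -16
dup    -> 1 -16 -16
*      -> 1 256
swap   -> 256 1
dup    -> 256 1 1
/      -> 256 1
dup    -> 256 1 1
swap   -> 256 1 1
over   -> 256 1 1 1
over   -> 256 1 1 1 1
4      -> 256 1 1 1 1 4
+      -> 256 1 1 1 5
/      -> 256 1 1 0
over   -> 256 1 1 0 1
rot    -> 256 1 0 1 1
+      -> 256 1 0 2
over   -> 256 1 0 2 0
rot    -> 256 1 2 0 0
swap   -> 256 1 2 0 0
+      -> 256 1 2 0
*      -> 256 1 0
drop   -> 256 1
+      -> 257
dup    -> 257 257
+      -> 514
-6     -> 514 -6
negate -> 514 6
over   -> 514 6 514
mod    -> 514 6
negate -> 514 -6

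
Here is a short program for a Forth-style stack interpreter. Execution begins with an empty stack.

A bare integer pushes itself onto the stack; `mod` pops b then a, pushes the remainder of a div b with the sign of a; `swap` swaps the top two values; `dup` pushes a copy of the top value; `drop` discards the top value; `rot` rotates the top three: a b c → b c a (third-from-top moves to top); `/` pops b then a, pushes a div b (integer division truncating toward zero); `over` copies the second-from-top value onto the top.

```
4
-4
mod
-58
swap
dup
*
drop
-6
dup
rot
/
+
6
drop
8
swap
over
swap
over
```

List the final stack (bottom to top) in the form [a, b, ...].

4    : 4
-4   : 4 -4
mod  : 0
-58  : 0 -58
swap : -58 0
dup  : -58 0 0
*    : -58 0
drop : -58
-6   : -58 -6
dup  : -58 -6 -6
rot  : -6 -6 -58
/    : -6 0
+    : -6
6    : -6 6
drop : -6
8    : -6 8
swap : 8 -6
over : 8 -6 8
swap : 8 8 -6
over : 8 8 -6 8

[8, 8, -6, 8]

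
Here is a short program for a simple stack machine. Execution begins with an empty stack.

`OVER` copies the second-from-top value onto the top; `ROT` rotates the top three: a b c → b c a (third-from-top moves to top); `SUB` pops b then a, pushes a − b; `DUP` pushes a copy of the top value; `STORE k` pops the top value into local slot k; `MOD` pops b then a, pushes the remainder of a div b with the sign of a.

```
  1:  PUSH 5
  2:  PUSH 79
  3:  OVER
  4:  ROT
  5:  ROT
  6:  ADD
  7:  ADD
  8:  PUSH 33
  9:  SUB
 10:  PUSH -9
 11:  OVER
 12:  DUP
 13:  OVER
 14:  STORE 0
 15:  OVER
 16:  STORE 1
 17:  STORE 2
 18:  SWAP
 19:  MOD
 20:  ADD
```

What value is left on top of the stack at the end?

PUSH 5  -> [5]
PUSH 79 -> [5, 79]
OVER    -> [5, 79, 5]
ROT     -> [79, 5, 5]
ROT     -> [5, 5, 79]
ADD     -> [5, 84]
ADD     -> [89]
PUSH 33 -> [89, 33]
SUB     -> [56]
PUSH -9 -> [56, -9]
OVER    -> [56, -9, 56]
DUP     -> [56, -9, 56, 56]
OVER    -> [56, -9, 56, 56, 56]
STORE 0 -> [56, -9, 56, 56]
OVER    -> [56, -9, 56, 56, 56]
STORE 1 -> [56, -9, 56, 56]
STORE 2 -> [56, -9, 56]
SWAP    -> [56, 56, -9]
MOD     -> [56, 2]
ADD     -> [58]

58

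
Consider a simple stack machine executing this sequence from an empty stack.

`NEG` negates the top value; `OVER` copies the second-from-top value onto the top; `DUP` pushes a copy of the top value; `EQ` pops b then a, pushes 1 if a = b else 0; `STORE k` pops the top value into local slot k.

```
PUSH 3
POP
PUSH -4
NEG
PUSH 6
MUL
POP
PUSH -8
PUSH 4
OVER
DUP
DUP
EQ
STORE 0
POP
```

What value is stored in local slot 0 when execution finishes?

PUSH 3  → [3]
POP     → []
PUSH -4 → [-4]
NEG     → [4]
PUSH 6  → [4, 6]
MUL     → [24]
POP     → []
PUSH -8 → [-8]
PUSH 4  → [-8, 4]
OVER    → [-8, 4, -8]
DUP     → [-8, 4, -8, -8]
DUP     → [-8, 4, -8, -8, -8]
EQ      → [-8, 4, -8, 1]
STORE 0 → [-8, 4, -8]
POP     → [-8, 4]

1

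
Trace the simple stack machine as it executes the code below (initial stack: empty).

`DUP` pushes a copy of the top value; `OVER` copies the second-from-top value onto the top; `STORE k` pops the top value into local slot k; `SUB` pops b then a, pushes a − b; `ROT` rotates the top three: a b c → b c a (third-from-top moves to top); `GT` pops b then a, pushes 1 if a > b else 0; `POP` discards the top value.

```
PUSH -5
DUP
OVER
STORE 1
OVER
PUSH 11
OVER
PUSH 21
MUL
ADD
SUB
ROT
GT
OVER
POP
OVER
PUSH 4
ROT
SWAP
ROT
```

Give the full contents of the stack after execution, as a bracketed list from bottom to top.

PUSH -5 : [-5]
DUP     : [-5, -5]
OVER    : [-5, -5, -5]
STORE 1 : [-5, -5]
OVER    : [-5, -5, -5]
PUSH 11 : [-5, -5, -5, 11]
OVER    : [-5, -5, -5, 11, -5]
PUSH 21 : [-5, -5, -5, 11, -5, 21]
MUL     : [-5, -5, -5, 11, -105]
ADD     : [-5, -5, -5, -94]
SUB     : [-5, -5, 89]
ROT     : [-5, 89, -5]
GT      : [-5, 1]
OVER    : [-5, 1, -5]
POP     : [-5, 1]
OVER    : [-5, 1, -5]
PUSH 4  : [-5, 1, -5, 4]
ROT     : [-5, -5, 4, 1]
SWAP    : [-5, -5, 1, 4]
ROT     : [-5, 1, 4, -5]

[-5, 1, 4, -5]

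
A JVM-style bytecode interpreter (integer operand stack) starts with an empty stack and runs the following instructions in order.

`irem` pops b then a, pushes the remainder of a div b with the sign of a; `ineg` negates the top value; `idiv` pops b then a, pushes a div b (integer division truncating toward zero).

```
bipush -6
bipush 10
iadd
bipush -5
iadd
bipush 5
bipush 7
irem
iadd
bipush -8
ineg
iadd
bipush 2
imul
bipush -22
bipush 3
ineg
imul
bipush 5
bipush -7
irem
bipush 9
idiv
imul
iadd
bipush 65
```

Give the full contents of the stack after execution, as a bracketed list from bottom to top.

[24, 65]

bipush -6  : [-6]
bipush 10  : [-6, 10]
iadd       : [4]
bipush -5  : [4, -5]
iadd       : [-1]
bipush 5   : [-1, 5]
bipush 7   : [-1, 5, 7]
irem       : [-1, 5]
iadd       : [4]
bipush -8  : [4, -8]
ineg       : [4, 8]
iadd       : [12]
bipush 2   : [12, 2]
imul       : [24]
bipush -22 : [24, -22]
bipush 3   : [24, -22, 3]
ineg       : [24, -22, -3]
imul       : [24, 66]
bipush 5   : [24, 66, 5]
bipush -7  : [24, 66, 5, -7]
irem       : [24, 66, 5]
bipush 9   : [24, 66, 5, 9]
idiv       : [24, 66, 0]
imul       : [24, 0]
iadd       : [24]
bipush 65  : [24, 65]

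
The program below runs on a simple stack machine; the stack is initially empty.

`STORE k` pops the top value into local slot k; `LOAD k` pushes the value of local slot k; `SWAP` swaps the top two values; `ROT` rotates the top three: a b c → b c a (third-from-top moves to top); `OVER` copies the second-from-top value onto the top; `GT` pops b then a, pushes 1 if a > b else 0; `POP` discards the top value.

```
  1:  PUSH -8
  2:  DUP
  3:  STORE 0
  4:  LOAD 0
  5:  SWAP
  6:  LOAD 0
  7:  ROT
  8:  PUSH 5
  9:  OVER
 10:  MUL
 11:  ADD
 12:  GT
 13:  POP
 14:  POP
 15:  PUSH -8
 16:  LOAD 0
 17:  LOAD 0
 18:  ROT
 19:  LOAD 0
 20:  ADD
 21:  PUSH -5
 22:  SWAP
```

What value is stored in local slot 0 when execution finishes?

PUSH -8 → -8
DUP     → -8 -8
STORE 0 → -8
LOAD 0  → -8 -8
SWAP    → -8 -8
LOAD 0  → -8 -8 -8
ROT     → -8 -8 -8
PUSH 5  → -8 -8 -8 5
OVER    → -8 -8 -8 5 -8
MUL     → -8 -8 -8 -40
ADD     → -8 -8 -48
GT      → -8 1
POP     → -8
POP     → (empty)
PUSH -8 → -8
LOAD 0  → -8 -8
LOAD 0  → -8 -8 -8
ROT     → -8 -8 -8
LOAD 0  → -8 -8 -8 -8
ADD     → -8 -8 -16
PUSH -5 → -8 -8 -16 -5
SWAP    → -8 -8 -5 -16

-8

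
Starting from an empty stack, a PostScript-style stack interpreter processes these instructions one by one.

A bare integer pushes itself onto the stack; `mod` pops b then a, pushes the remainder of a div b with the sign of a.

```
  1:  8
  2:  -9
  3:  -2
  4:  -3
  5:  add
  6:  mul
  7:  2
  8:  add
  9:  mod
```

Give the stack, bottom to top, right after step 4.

[8, -9, -2, -3]

8  -> [8]
-9 -> [8, -9]
-2 -> [8, -9, -2]
-3 -> [8, -9, -2, -3]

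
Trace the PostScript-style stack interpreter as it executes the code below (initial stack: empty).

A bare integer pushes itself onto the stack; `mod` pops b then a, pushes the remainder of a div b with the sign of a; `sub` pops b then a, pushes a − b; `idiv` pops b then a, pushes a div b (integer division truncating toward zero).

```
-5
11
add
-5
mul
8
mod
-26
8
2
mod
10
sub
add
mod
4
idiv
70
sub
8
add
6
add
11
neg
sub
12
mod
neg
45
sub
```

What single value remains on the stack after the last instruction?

-35

-5   : -5
11   : -5 11
add  : 6
-5   : 6 -5
mul  : -30
8    : -30 8
mod  : -6
-26  : -6 -26
8    : -6 -26 8
2    : -6 -26 8 2
mod  : -6 -26 0
10   : -6 -26 0 10
sub  : -6 -26 -10
add  : -6 -36
mod  : -6
4    : -6 4
idiv : -1
70   : -1 70
sub  : -71
8    : -71 8
add  : -63
6    : -63 6
add  : -57
11   : -57 11
neg  : -57 -11
sub  : -46
12   : -46 12
mod  : -10
neg  : 10
45   : 10 45
sub  : -35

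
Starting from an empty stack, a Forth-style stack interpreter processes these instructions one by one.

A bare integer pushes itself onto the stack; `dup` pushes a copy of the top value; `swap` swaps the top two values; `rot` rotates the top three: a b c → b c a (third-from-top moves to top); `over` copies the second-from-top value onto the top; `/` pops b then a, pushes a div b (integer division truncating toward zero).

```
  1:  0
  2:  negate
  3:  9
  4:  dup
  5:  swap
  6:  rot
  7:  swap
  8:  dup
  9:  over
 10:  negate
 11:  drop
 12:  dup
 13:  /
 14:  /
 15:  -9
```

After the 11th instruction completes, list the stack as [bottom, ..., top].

0      -> 0
negate -> 0
9      -> 0 9
dup    -> 0 9 9
swap   -> 0 9 9
rot    -> 9 9 0
swap   -> 9 0 9
dup    -> 9 0 9 9
over   -> 9 0 9 9 9
negate -> 9 0 9 9 -9
drop   -> 9 0 9 9

[9, 0, 9, 9]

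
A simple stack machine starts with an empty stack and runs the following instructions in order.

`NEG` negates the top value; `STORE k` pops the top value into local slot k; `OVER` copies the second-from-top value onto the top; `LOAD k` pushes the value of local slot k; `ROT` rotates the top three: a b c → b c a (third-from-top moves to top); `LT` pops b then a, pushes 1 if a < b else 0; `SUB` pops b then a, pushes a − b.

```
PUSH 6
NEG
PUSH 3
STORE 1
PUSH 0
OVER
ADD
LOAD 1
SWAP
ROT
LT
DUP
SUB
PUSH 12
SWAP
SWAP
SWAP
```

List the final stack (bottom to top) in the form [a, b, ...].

[3, 12, 0]

PUSH 6  : 6
NEG     : -6
PUSH 3  : -6 3
STORE 1 : -6
PUSH 0  : -6 0
OVER    : -6 0 -6
ADD     : -6 -6
LOAD 1  : -6 -6 3
SWAP    : -6 3 -6
ROT     : 3 -6 -6
LT      : 3 0
DUP     : 3 0 0
SUB     : 3 0
PUSH 12 : 3 0 12
SWAP    : 3 12 0
SWAP    : 3 0 12
SWAP    : 3 12 0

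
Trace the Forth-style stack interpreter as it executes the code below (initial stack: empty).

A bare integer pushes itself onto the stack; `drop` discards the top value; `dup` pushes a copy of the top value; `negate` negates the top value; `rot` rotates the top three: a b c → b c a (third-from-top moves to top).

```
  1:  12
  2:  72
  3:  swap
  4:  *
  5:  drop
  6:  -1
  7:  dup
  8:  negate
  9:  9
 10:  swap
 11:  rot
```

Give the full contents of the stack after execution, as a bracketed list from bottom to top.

12     → 12
72     → 12 72
swap   → 72 12
*      → 864
drop   → (empty)
-1     → -1
dup    → -1 -1
negate → -1 1
9      → -1 1 9
swap   → -1 9 1
rot    → 9 1 -1

[9, 1, -1]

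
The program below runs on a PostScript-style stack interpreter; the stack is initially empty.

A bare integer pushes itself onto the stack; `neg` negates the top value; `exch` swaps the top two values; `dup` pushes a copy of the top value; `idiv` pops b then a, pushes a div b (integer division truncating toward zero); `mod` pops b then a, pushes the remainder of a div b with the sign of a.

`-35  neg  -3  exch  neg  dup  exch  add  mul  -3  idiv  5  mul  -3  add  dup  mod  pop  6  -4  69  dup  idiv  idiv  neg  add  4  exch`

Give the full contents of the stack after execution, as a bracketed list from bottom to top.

-35  → -35
neg  → 35
-3   → 35 -3
exch → -3 35
neg  → -3 -35
dup  → -3 -35 -35
exch → -3 -35 -35
add  → -3 -70
mul  → 210
-3   → 210 -3
idiv → -70
5    → -70 5
mul  → -350
-3   → -350 -3
add  → -353
dup  → -353 -353
mod  → 0
pop  → (empty)
6    → 6
-4   → 6 -4
69   → 6 -4 69
dup  → 6 -4 69 69
idiv → 6 -4 1
idiv → 6 -4
neg  → 6 4
add  → 10
4    → 10 4
exch → 4 10

[4, 10]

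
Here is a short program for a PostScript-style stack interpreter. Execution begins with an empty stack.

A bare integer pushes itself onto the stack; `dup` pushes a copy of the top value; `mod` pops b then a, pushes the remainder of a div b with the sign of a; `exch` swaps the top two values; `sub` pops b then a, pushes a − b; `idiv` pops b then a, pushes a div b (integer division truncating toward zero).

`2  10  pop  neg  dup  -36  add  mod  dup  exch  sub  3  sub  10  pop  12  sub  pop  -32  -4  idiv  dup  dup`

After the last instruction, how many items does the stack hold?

2    -> 2
10   -> 2 10
pop  -> 2
neg  -> -2
dup  -> -2 -2
-36  -> -2 -2 -36
add  -> -2 -38
mod  -> -2
dup  -> -2 -2
exch -> -2 -2
sub  -> 0
3    -> 0 3
sub  -> -3
10   -> -3 10
pop  -> -3
12   -> -3 12
sub  -> -15
pop  -> (empty)
-32  -> -32
-4   -> -32 -4
idiv -> 8
dup  -> 8 8
dup  -> 8 8 8

3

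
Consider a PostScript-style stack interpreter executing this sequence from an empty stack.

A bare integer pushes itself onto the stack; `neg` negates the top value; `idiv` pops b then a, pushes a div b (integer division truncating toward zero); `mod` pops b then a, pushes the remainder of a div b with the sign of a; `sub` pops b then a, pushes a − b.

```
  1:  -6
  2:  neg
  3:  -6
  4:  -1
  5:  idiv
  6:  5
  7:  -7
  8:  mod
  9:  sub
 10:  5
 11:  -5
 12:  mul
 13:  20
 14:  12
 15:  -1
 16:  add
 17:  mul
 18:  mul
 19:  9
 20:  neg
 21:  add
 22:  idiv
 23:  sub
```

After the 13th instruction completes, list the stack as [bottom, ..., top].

[6, 1, -25, 20]

-6   → [-6]
neg  → [6]
-6   → [6, -6]
-1   → [6, -6, -1]
idiv → [6, 6]
5    → [6, 6, 5]
-7   → [6, 6, 5, -7]
mod  → [6, 6, 5]
sub  → [6, 1]
5    → [6, 1, 5]
-5   → [6, 1, 5, -5]
mul  → [6, 1, -25]
20   → [6, 1, -25, 20]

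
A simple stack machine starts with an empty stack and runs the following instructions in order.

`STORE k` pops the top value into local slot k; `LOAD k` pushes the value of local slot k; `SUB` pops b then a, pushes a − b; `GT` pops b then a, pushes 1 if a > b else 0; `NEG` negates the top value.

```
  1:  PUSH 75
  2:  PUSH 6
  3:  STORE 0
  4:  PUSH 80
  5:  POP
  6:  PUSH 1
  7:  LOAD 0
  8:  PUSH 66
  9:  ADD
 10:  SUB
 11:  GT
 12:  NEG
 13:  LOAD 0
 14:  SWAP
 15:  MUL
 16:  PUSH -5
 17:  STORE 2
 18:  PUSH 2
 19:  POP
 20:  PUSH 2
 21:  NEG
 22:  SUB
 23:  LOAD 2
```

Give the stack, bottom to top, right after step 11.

PUSH 75  [75]
PUSH 6   [75, 6]
STORE 0  [75]
PUSH 80  [75, 80]
POP      [75]
PUSH 1   [75, 1]
LOAD 0   [75, 1, 6]
PUSH 66  [75, 1, 6, 66]
ADD      [75, 1, 72]
SUB      [75, -71]
GT       [1]

[1]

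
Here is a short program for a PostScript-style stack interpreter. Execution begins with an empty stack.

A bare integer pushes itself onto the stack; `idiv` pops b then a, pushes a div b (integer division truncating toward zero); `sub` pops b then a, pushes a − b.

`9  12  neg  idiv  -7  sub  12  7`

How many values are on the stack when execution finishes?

9     [9]
12    [9, 12]
neg   [9, -12]
idiv  [0]
-7    [0, -7]
sub   [7]
12    [7, 12]
7     [7, 12, 7]

3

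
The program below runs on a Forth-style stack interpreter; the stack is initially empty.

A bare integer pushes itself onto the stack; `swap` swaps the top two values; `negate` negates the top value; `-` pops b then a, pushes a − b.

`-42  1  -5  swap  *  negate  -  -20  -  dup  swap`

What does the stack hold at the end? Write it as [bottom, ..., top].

-42    : [-42]
1      : [-42, 1]
-5     : [-42, 1, -5]
swap   : [-42, -5, 1]
*      : [-42, -5]
negate : [-42, 5]
-      : [-47]
-20    : [-47, -20]
-      : [-27]
dup    : [-27, -27]
swap   : [-27, -27]

[-27, -27]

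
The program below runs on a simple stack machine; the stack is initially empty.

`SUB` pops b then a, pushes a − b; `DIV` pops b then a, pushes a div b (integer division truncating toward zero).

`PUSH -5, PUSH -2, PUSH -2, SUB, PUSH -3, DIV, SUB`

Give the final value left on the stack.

-5

PUSH -5 : [-5]
PUSH -2 : [-5, -2]
PUSH -2 : [-5, -2, -2]
SUB     : [-5, 0]
PUSH -3 : [-5, 0, -3]
DIV     : [-5, 0]
SUB     : [-5]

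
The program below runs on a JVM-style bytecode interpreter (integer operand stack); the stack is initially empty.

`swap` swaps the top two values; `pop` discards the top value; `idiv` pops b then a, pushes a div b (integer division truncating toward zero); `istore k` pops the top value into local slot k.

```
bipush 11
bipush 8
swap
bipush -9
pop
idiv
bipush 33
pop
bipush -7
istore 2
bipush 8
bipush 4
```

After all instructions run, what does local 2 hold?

-7

bipush 11  [11]
bipush 8   [11, 8]
swap       [8, 11]
bipush -9  [8, 11, -9]
pop        [8, 11]
idiv       [0]
bipush 33  [0, 33]
pop        [0]
bipush -7  [0, -7]
istore 2   [0]
bipush 8   [0, 8]
bipush 4   [0, 8, 4]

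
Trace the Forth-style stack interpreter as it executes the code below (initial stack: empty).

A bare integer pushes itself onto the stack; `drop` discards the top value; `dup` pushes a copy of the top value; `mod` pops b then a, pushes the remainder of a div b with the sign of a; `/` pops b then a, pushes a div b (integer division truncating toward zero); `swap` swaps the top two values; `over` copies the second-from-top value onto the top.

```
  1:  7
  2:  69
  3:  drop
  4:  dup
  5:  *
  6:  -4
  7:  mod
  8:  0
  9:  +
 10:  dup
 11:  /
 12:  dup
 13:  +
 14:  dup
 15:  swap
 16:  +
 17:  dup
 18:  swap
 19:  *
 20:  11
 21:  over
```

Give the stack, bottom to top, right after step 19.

[16]

7     [7]
69    [7, 69]
drop  [7]
dup   [7, 7]
*     [49]
-4    [49, -4]
mod   [1]
0     [1, 0]
+     [1]
dup   [1, 1]
/     [1]
dup   [1, 1]
+     [2]
dup   [2, 2]
swap  [2, 2]
+     [4]
dup   [4, 4]
swap  [4, 4]
*     [16]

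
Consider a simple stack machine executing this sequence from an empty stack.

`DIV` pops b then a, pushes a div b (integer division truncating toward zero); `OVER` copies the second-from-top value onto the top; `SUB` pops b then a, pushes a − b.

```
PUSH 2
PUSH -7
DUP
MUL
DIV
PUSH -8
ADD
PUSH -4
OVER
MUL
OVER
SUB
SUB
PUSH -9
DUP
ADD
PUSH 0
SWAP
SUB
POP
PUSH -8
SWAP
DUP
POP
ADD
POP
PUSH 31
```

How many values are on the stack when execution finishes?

PUSH 2   [2]
PUSH -7  [2, -7]
DUP      [2, -7, -7]
MUL      [2, 49]
DIV      [0]
PUSH -8  [0, -8]
ADD      [-8]
PUSH -4  [-8, -4]
OVER     [-8, -4, -8]
MUL      [-8, 32]
OVER     [-8, 32, -8]
SUB      [-8, 40]
SUB      [-48]
PUSH -9  [-48, -9]
DUP      [-48, -9, -9]
ADD      [-48, -18]
PUSH 0   [-48, -18, 0]
SWAP     [-48, 0, -18]
SUB      [-48, 18]
POP      [-48]
PUSH -8  [-48, -8]
SWAP     [-8, -48]
DUP      [-8, -48, -48]
POP      [-8, -48]
ADD      [-56]
POP      []
PUSH 31  [31]

1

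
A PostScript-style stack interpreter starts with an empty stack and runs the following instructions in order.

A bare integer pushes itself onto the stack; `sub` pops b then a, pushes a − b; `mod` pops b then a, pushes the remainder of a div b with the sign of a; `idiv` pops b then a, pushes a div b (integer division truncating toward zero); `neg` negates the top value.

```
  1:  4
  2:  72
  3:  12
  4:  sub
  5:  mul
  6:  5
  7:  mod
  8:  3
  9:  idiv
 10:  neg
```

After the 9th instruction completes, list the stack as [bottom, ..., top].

4     4
72    4 72
12    4 72 12
sub   4 60
mul   240
5     240 5
mod   0
3     0 3
idiv  0

[0]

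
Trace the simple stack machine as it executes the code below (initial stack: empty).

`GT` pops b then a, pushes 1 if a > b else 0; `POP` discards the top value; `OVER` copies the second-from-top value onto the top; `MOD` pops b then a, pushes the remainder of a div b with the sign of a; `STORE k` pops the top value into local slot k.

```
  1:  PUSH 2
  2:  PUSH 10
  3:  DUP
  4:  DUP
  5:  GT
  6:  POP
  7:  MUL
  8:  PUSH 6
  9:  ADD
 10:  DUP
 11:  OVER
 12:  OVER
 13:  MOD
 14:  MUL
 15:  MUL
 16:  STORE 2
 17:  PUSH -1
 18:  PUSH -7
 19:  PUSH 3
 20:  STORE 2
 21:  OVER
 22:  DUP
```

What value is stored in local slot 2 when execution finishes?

3

PUSH 2   2
PUSH 10  2 10
DUP      2 10 10
DUP      2 10 10 10
GT       2 10 0
POP      2 10
MUL      20
PUSH 6   20 6
ADD      26
DUP      26 26
OVER     26 26 26
OVER     26 26 26 26
MOD      26 26 0
MUL      26 0
MUL      0
STORE 2  (empty)
PUSH -1  -1
PUSH -7  -1 -7
PUSH 3   -1 -7 3
STORE 2  -1 -7
OVER     -1 -7 -1
DUP      -1 -7 -1 -1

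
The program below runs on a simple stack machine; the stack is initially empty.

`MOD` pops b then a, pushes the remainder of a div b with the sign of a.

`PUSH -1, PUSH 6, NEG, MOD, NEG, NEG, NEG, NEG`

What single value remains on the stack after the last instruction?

-1

PUSH -1  -1
PUSH 6   -1 6
NEG      -1 -6
MOD      -1
NEG      1
NEG      -1
NEG      1
NEG      -1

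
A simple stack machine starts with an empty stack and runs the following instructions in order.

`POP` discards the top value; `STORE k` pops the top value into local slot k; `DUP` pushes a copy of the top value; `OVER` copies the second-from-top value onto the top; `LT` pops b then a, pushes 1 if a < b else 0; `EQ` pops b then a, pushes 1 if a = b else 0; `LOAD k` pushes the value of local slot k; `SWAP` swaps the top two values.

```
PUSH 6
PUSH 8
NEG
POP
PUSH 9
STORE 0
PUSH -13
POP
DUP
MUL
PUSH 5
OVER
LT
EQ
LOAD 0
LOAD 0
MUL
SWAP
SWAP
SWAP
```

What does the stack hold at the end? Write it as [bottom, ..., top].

[81, 0]

PUSH 6    [6]
PUSH 8    [6, 8]
NEG       [6, -8]
POP       [6]
PUSH 9    [6, 9]
STORE 0   [6]
PUSH -13  [6, -13]
POP       [6]
DUP       [6, 6]
MUL       [36]
PUSH 5    [36, 5]
OVER      [36, 5, 36]
LT        [36, 1]
EQ        [0]
LOAD 0    [0, 9]
LOAD 0    [0, 9, 9]
MUL       [0, 81]
SWAP      [81, 0]
SWAP      [0, 81]
SWAP      [81, 0]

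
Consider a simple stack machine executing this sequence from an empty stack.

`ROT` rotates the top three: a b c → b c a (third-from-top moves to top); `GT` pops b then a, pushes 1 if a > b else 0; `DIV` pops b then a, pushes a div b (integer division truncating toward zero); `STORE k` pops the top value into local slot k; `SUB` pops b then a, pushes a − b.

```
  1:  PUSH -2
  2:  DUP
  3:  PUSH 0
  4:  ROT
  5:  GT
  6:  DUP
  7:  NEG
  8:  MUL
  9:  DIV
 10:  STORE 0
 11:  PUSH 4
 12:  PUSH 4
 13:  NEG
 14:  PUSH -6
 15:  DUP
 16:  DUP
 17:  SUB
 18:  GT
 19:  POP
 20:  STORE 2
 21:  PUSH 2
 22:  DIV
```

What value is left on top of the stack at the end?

2

PUSH -2  [-2]
DUP      [-2, -2]
PUSH 0   [-2, -2, 0]
ROT      [-2, 0, -2]
GT       [-2, 1]
DUP      [-2, 1, 1]
NEG      [-2, 1, -1]
MUL      [-2, -1]
DIV      [2]
STORE 0  []
PUSH 4   [4]
PUSH 4   [4, 4]
NEG      [4, -4]
PUSH -6  [4, -4, -6]
DUP      [4, -4, -6, -6]
DUP      [4, -4, -6, -6, -6]
SUB      [4, -4, -6, 0]
GT       [4, -4, 0]
POP      [4, -4]
STORE 2  [4]
PUSH 2   [4, 2]
DIV      [2]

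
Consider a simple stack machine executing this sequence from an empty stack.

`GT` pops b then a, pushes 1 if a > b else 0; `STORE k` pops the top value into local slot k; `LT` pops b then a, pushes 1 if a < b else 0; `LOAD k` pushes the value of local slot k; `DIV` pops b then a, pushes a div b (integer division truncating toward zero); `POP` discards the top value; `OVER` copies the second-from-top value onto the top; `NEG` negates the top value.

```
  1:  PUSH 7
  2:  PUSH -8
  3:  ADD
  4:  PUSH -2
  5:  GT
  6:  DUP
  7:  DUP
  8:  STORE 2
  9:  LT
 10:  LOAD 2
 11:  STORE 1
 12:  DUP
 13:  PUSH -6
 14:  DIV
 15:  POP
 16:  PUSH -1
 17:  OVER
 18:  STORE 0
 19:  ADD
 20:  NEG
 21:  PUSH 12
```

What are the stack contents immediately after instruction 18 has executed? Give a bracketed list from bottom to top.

PUSH 7  → [7]
PUSH -8 → [7, -8]
ADD     → [-1]
PUSH -2 → [-1, -2]
GT      → [1]
DUP     → [1, 1]
DUP     → [1, 1, 1]
STORE 2 → [1, 1]
LT      → [0]
LOAD 2  → [0, 1]
STORE 1 → [0]
DUP     → [0, 0]
PUSH -6 → [0, 0, -6]
DIV     → [0, 0]
POP     → [0]
PUSH -1 → [0, -1]
OVER    → [0, -1, 0]
STORE 0 → [0, -1]

[0, -1]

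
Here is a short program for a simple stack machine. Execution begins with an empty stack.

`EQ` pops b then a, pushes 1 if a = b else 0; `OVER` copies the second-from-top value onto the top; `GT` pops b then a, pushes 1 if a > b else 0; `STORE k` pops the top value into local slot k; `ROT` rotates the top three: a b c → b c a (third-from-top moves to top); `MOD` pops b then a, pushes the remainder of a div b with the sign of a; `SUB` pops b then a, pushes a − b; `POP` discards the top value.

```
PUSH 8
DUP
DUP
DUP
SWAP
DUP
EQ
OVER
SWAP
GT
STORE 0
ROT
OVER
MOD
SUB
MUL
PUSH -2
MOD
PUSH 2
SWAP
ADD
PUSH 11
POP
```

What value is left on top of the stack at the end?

2

PUSH 8   [8]
DUP      [8, 8]
DUP      [8, 8, 8]
DUP      [8, 8, 8, 8]
SWAP     [8, 8, 8, 8]
DUP      [8, 8, 8, 8, 8]
EQ       [8, 8, 8, 1]
OVER     [8, 8, 8, 1, 8]
SWAP     [8, 8, 8, 8, 1]
GT       [8, 8, 8, 1]
STORE 0  [8, 8, 8]
ROT      [8, 8, 8]
OVER     [8, 8, 8, 8]
MOD      [8, 8, 0]
SUB      [8, 8]
MUL      [64]
PUSH -2  [64, -2]
MOD      [0]
PUSH 2   [0, 2]
SWAP     [2, 0]
ADD      [2]
PUSH 11  [2, 11]
POP      [2]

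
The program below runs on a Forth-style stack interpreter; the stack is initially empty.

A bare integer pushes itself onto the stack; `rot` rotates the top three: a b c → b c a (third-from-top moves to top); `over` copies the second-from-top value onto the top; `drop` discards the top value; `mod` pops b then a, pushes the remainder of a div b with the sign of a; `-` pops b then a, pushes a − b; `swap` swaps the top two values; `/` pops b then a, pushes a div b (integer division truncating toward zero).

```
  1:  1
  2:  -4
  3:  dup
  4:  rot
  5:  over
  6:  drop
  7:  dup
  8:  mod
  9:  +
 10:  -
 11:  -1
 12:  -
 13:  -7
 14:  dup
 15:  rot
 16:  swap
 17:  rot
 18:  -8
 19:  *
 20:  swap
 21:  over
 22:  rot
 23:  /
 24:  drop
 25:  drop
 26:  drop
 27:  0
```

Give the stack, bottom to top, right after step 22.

[1, -7, 56, 56]

1    → 1
-4   → 1 -4
dup  → 1 -4 -4
rot  → -4 -4 1
over → -4 -4 1 -4
drop → -4 -4 1
dup  → -4 -4 1 1
mod  → -4 -4 0
+    → -4 -4
-    → 0
-1   → 0 -1
-    → 1
-7   → 1 -7
dup  → 1 -7 -7
rot  → -7 -7 1
swap → -7 1 -7
rot  → 1 -7 -7
-8   → 1 -7 -7 -8
*    → 1 -7 56
swap → 1 56 -7
over → 1 56 -7 56
rot  → 1 -7 56 56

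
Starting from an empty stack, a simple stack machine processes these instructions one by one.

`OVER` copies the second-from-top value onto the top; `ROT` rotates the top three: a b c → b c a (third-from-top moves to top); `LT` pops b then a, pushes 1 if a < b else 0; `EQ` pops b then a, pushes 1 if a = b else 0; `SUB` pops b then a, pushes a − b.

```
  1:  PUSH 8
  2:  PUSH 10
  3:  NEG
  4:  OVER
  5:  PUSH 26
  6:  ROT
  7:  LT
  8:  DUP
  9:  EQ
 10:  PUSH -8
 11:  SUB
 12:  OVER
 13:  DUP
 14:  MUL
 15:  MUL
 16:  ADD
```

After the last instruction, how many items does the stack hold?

PUSH 8  → 8
PUSH 10 → 8 10
NEG     → 8 -10
OVER    → 8 -10 8
PUSH 26 → 8 -10 8 26
ROT     → 8 8 26 -10
LT      → 8 8 0
DUP     → 8 8 0 0
EQ      → 8 8 1
PUSH -8 → 8 8 1 -8
SUB     → 8 8 9
OVER    → 8 8 9 8
DUP     → 8 8 9 8 8
MUL     → 8 8 9 64
MUL     → 8 8 576
ADD     → 8 584

2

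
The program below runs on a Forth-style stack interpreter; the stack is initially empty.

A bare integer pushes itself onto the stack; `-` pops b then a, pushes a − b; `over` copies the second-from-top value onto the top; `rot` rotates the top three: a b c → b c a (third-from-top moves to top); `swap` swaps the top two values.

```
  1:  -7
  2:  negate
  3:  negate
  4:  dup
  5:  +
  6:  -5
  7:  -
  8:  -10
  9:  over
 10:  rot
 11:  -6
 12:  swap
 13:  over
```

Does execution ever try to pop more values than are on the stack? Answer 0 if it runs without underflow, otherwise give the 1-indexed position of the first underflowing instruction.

-7     -> [-7]
negate -> [7]
negate -> [-7]
dup    -> [-7, -7]
+      -> [-14]
-5     -> [-14, -5]
-      -> [-9]
-10    -> [-9, -10]
over   -> [-9, -10, -9]
rot    -> [-10, -9, -9]
-6     -> [-10, -9, -9, -6]
swap   -> [-10, -9, -6, -9]
over   -> [-10, -9, -6, -9, -6]

0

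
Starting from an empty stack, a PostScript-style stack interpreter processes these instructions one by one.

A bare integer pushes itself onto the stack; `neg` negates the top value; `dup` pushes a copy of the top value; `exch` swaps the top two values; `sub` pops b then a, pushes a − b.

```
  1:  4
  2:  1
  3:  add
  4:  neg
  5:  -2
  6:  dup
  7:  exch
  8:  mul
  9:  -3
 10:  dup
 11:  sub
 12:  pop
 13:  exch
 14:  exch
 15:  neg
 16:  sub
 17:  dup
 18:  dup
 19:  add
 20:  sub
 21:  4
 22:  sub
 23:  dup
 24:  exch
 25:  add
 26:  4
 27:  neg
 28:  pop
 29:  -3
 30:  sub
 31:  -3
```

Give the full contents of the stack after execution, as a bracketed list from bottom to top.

4    → 4
1    → 4 1
add  → 5
neg  → -5
-2   → -5 -2
dup  → -5 -2 -2
exch → -5 -2 -2
mul  → -5 4
-3   → -5 4 -3
dup  → -5 4 -3 -3
sub  → -5 4 0
pop  → -5 4
exch → 4 -5
exch → -5 4
neg  → -5 -4
sub  → -1
dup  → -1 -1
dup  → -1 -1 -1
add  → -1 -2
sub  → 1
4    → 1 4
sub  → -3
dup  → -3 -3
exch → -3 -3
add  → -6
4    → -6 4
neg  → -6 -4
pop  → -6
-3   → -6 -3
sub  → -3
-3   → -3 -3

[-3, -3]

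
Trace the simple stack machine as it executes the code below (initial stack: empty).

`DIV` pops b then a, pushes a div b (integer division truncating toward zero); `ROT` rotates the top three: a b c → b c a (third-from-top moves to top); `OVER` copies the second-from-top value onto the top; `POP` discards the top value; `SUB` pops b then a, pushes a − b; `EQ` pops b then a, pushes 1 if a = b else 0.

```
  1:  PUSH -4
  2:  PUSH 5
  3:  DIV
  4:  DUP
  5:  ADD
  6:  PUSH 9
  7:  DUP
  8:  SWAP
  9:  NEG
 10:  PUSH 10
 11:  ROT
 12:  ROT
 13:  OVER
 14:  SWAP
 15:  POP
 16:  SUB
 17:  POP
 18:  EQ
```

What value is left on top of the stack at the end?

0

PUSH -4 → [-4]
PUSH 5  → [-4, 5]
DIV     → [0]
DUP     → [0, 0]
ADD     → [0]
PUSH 9  → [0, 9]
DUP     → [0, 9, 9]
SWAP    → [0, 9, 9]
NEG     → [0, 9, -9]
PUSH 10 → [0, 9, -9, 10]
ROT     → [0, -9, 10, 9]
ROT     → [0, 10, 9, -9]
OVER    → [0, 10, 9, -9, 9]
SWAP    → [0, 10, 9, 9, -9]
POP     → [0, 10, 9, 9]
SUB     → [0, 10, 0]
POP     → [0, 10]
EQ      → [0]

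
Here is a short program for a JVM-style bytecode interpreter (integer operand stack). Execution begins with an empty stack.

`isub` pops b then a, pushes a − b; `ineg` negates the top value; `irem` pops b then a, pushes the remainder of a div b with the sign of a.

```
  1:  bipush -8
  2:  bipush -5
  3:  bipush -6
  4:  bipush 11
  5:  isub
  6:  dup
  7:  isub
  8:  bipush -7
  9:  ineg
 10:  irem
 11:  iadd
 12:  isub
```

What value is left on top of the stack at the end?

bipush -8  -8
bipush -5  -8 -5
bipush -6  -8 -5 -6
bipush 11  -8 -5 -6 11
isub       -8 -5 -17
dup        -8 -5 -17 -17
isub       -8 -5 0
bipush -7  -8 -5 0 -7
ineg       -8 -5 0 7
irem       -8 -5 0
iadd       -8 -5
isub       -3

-3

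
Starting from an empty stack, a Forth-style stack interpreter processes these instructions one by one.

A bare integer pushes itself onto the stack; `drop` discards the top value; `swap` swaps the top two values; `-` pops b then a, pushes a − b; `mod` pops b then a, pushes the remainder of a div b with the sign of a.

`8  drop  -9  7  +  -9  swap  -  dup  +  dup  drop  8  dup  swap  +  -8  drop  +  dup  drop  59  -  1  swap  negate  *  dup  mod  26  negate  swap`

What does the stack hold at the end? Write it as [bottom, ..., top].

[-26, 0]

8      -> [8]
drop   -> []
-9     -> [-9]
7      -> [-9, 7]
+      -> [-2]
-9     -> [-2, -9]
swap   -> [-9, -2]
-      -> [-7]
dup    -> [-7, -7]
+      -> [-14]
dup    -> [-14, -14]
drop   -> [-14]
8      -> [-14, 8]
dup    -> [-14, 8, 8]
swap   -> [-14, 8, 8]
+      -> [-14, 16]
-8     -> [-14, 16, -8]
drop   -> [-14, 16]
+      -> [2]
dup    -> [2, 2]
drop   -> [2]
59     -> [2, 59]
-      -> [-57]
1      -> [-57, 1]
swap   -> [1, -57]
negate -> [1, 57]
*      -> [57]
dup    -> [57, 57]
mod    -> [0]
26     -> [0, 26]
negate -> [0, -26]
swap   -> [-26, 0]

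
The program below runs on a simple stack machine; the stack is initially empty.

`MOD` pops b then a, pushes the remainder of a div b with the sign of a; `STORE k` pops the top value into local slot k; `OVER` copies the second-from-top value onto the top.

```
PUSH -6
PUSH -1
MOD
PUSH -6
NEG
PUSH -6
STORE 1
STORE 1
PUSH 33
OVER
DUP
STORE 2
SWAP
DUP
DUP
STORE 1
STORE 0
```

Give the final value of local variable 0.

PUSH -6  -6
PUSH -1  -6 -1
MOD      0
PUSH -6  0 -6
NEG      0 6
PUSH -6  0 6 -6
STORE 1  0 6
STORE 1  0
PUSH 33  0 33
OVER     0 33 0
DUP      0 33 0 0
STORE 2  0 33 0
SWAP     0 0 33
DUP      0 0 33 33
DUP      0 0 33 33 33
STORE 1  0 0 33 33
STORE 0  0 0 33

33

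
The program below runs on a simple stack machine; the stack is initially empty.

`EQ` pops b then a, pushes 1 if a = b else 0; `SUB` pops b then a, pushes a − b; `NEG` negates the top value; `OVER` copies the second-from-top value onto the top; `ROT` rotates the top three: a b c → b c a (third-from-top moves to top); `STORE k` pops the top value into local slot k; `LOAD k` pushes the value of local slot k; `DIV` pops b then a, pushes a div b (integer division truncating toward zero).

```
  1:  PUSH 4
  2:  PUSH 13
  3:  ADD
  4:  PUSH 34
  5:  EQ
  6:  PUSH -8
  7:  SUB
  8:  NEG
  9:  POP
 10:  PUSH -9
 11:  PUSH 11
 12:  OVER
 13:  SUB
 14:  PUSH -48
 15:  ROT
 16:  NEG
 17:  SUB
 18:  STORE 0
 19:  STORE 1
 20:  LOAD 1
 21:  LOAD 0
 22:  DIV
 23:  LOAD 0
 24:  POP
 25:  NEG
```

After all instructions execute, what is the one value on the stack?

PUSH 4    4
PUSH 13   4 13
ADD       17
PUSH 34   17 34
EQ        0
PUSH -8   0 -8
SUB       8
NEG       -8
POP       (empty)
PUSH -9   -9
PUSH 11   -9 11
OVER      -9 11 -9
SUB       -9 20
PUSH -48  -9 20 -48
ROT       20 -48 -9
NEG       20 -48 9
SUB       20 -57
STORE 0   20
STORE 1   (empty)
LOAD 1    20
LOAD 0    20 -57
DIV       0
LOAD 0    0 -57
POP       0
NEG       0

0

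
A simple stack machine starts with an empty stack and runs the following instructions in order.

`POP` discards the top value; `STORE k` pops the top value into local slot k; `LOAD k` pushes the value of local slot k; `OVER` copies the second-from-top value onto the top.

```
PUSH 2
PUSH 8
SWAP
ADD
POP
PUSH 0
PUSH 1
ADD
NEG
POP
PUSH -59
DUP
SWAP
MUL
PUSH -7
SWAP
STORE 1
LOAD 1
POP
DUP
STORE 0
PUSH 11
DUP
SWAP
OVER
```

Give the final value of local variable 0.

-7

PUSH 2   → [2]
PUSH 8   → [2, 8]
SWAP     → [8, 2]
ADD      → [10]
POP      → []
PUSH 0   → [0]
PUSH 1   → [0, 1]
ADD      → [1]
NEG      → [-1]
POP      → []
PUSH -59 → [-59]
DUP      → [-59, -59]
SWAP     → [-59, -59]
MUL      → [3481]
PUSH -7  → [3481, -7]
SWAP     → [-7, 3481]
STORE 1  → [-7]
LOAD 1   → [-7, 3481]
POP      → [-7]
DUP      → [-7, -7]
STORE 0  → [-7]
PUSH 11  → [-7, 11]
DUP      → [-7, 11, 11]
SWAP     → [-7, 11, 11]
OVER     → [-7, 11, 11, 11]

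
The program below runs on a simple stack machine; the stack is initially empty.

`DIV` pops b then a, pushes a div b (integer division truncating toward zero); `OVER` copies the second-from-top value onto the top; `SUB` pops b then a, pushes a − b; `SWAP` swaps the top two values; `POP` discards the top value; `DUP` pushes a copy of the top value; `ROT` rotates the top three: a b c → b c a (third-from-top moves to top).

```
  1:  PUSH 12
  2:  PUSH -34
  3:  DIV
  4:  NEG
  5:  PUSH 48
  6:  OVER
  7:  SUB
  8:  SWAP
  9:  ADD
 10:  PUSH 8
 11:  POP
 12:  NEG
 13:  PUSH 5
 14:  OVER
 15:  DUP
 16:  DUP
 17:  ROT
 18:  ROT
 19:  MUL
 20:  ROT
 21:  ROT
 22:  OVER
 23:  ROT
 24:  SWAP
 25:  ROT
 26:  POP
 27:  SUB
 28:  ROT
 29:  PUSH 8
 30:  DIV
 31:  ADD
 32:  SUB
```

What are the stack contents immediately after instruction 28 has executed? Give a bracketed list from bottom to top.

PUSH 12   12
PUSH -34  12 -34
DIV       0
NEG       0
PUSH 48   0 48
OVER      0 48 0
SUB       0 48
SWAP      48 0
ADD       48
PUSH 8    48 8
POP       48
NEG       -48
PUSH 5    -48 5
OVER      -48 5 -48
DUP       -48 5 -48 -48
DUP       -48 5 -48 -48 -48
ROT       -48 5 -48 -48 -48
ROT       -48 5 -48 -48 -48
MUL       -48 5 -48 2304
ROT       -48 -48 2304 5
ROT       -48 2304 5 -48
OVER      -48 2304 5 -48 5
ROT       -48 2304 -48 5 5
SWAP      -48 2304 -48 5 5
ROT       -48 2304 5 5 -48
POP       -48 2304 5 5
SUB       -48 2304 0
ROT       2304 0 -48

[2304, 0, -48]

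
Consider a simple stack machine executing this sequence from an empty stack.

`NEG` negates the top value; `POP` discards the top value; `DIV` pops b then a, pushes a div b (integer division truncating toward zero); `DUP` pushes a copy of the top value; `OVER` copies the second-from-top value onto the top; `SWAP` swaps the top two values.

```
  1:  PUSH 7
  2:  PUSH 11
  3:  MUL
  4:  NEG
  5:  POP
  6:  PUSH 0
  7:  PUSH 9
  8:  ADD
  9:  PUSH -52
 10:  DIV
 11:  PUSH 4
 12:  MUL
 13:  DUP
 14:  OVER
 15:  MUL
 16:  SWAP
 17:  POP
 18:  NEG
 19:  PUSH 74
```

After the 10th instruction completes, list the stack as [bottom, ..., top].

[0]

PUSH 7   → [7]
PUSH 11  → [7, 11]
MUL      → [77]
NEG      → [-77]
POP      → []
PUSH 0   → [0]
PUSH 9   → [0, 9]
ADD      → [9]
PUSH -52 → [9, -52]
DIV      → [0]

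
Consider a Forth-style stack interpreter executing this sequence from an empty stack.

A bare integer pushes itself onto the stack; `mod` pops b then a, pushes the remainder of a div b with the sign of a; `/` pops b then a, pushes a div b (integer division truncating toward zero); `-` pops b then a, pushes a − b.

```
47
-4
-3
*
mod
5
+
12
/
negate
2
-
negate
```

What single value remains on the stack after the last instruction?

47      47
-4      47 -4
-3      47 -4 -3
*       47 12
mod     11
5       11 5
+       16
12      16 12
/       1
negate  -1
2       -1 2
-       -3
negate  3

3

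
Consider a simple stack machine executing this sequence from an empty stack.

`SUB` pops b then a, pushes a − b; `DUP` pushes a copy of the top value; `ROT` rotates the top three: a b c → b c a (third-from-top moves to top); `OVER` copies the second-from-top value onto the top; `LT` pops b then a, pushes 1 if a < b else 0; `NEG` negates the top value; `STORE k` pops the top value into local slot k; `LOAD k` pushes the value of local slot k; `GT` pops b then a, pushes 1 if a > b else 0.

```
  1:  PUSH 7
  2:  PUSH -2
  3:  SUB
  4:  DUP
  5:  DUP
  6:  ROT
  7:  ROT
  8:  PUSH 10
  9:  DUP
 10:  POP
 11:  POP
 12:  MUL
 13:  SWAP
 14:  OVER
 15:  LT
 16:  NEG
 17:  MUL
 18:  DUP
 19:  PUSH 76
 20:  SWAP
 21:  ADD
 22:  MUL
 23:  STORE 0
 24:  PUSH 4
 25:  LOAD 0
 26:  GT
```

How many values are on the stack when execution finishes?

1

PUSH 7  -> 7
PUSH -2 -> 7 -2
SUB     -> 9
DUP     -> 9 9
DUP     -> 9 9 9
ROT     -> 9 9 9
ROT     -> 9 9 9
PUSH 10 -> 9 9 9 10
DUP     -> 9 9 9 10 10
POP     -> 9 9 9 10
POP     -> 9 9 9
MUL     -> 9 81
SWAP    -> 81 9
OVER    -> 81 9 81
LT      -> 81 1
NEG     -> 81 -1
MUL     -> -81
DUP     -> -81 -81
PUSH 76 -> -81 -81 76
SWAP    -> -81 76 -81
ADD     -> -81 -5
MUL     -> 405
STORE 0 -> (empty)
PUSH 4  -> 4
LOAD 0  -> 4 405
GT      -> 0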